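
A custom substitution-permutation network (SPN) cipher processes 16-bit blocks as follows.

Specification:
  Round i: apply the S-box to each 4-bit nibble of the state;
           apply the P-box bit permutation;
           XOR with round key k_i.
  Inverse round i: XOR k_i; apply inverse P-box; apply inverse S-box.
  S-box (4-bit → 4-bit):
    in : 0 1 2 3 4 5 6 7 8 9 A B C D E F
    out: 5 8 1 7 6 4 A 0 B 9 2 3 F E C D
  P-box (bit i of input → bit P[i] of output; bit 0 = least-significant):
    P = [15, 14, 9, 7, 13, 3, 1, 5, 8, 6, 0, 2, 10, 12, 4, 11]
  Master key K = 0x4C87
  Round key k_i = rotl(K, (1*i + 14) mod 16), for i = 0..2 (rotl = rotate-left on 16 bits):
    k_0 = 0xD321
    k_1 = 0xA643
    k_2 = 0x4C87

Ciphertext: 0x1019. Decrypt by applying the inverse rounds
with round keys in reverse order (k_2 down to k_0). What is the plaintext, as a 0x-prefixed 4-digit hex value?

0x8E2B

s_0 = ciphertext = 0x1019
s_1 = InvRound(s_0, k_2) = 0xC146
s_2 = InvRound(s_1, k_1) = 0x2F24
s_3 = InvRound(s_2, k_0) = 0x8E2B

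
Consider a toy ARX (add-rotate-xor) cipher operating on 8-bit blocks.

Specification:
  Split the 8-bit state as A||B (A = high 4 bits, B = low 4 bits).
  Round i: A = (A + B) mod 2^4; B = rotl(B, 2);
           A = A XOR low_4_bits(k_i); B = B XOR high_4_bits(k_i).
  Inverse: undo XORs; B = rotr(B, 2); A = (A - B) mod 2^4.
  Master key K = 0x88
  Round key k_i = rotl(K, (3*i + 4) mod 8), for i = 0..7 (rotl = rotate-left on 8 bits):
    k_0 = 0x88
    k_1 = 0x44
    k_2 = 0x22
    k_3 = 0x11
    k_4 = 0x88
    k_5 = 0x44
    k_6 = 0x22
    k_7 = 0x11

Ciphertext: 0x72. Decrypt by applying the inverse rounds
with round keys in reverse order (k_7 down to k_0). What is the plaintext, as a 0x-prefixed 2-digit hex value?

s_0 = ciphertext = 0x72
s_1 = InvRound(s_0, k_7) = 0xAC
s_2 = InvRound(s_1, k_6) = 0xDB
s_3 = InvRound(s_2, k_5) = 0xAF
s_4 = InvRound(s_3, k_4) = 0x5D
s_5 = InvRound(s_4, k_3) = 0x13
s_6 = InvRound(s_5, k_2) = 0xF4
s_7 = InvRound(s_6, k_1) = 0xB0
s_8 = InvRound(s_7, k_0) = 0x12

0x12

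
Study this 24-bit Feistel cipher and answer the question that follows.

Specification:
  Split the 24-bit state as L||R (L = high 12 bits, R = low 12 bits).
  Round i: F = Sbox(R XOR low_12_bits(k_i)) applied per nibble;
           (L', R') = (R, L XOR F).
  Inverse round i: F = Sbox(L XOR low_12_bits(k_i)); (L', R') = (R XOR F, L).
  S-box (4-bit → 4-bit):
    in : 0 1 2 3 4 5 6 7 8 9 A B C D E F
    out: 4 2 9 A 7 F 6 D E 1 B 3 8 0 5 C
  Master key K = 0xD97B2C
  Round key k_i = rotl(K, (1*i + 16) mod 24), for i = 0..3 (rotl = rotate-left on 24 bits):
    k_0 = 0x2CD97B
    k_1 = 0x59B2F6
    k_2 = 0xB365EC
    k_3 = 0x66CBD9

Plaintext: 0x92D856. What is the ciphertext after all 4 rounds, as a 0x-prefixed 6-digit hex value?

0x33C77A

s_0 = plaintext = 0x92D856
s_1 = Round(s_0, k_0) = 0x856BBD
s_2 = Round(s_1, k_1) = 0xBBD925
s_3 = Round(s_2, k_2) = 0x92533C
s_4 = Round(s_3, k_3) = 0x33C77A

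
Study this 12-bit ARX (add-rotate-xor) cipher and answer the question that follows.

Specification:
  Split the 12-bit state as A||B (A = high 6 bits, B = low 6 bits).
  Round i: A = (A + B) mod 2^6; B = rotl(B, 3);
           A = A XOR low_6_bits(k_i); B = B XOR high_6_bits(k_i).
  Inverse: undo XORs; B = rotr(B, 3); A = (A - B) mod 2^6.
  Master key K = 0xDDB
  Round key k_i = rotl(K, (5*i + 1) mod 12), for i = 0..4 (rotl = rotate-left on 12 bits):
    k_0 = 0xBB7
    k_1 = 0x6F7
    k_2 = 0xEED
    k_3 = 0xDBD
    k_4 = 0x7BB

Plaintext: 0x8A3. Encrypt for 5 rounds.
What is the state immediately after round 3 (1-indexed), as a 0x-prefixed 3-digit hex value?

0x352

s_0 = plaintext = 0x8A3
s_1 = Round(s_0, k_0) = 0xCB2
s_2 = Round(s_1, k_1) = 0x4CD
s_3 = Round(s_2, k_2) = 0x352
s_4 = Round(s_3, k_3) = 0x8A4
s_5 = Round(s_4, k_4) = 0xF7A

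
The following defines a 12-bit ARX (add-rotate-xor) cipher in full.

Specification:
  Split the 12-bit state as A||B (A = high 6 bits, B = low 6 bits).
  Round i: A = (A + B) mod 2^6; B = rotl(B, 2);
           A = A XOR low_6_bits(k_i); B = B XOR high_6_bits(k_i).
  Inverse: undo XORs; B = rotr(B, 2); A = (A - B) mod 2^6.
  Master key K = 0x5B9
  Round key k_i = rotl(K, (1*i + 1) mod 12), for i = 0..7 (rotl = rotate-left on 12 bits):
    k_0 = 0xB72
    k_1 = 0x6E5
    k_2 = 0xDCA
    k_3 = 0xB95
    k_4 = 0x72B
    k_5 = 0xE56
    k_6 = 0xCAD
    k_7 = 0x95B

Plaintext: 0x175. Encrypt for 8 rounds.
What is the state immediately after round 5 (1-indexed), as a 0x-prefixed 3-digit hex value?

s_0 = plaintext = 0x175
s_1 = Round(s_0, k_0) = 0x23A
s_2 = Round(s_1, k_1) = 0x9F0
s_3 = Round(s_2, k_2) = 0x774
s_4 = Round(s_3, k_3) = 0x13D
s_5 = Round(s_4, k_4) = 0xAAB
s_6 = Round(s_5, k_5) = 0x0D7
s_7 = Round(s_6, k_6) = 0xDEF
s_8 = Round(s_7, k_7) = 0xF5B

0xAAB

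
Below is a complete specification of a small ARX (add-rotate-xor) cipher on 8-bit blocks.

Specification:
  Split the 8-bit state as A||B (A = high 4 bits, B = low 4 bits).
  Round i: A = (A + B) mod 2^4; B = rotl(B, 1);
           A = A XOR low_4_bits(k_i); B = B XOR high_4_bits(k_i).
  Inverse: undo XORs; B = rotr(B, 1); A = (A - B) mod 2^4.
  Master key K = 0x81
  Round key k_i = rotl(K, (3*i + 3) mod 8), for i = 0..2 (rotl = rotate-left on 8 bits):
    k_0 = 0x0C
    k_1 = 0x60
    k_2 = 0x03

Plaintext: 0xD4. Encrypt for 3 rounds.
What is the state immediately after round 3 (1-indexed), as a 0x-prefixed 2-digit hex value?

0xFE

s_0 = plaintext = 0xD4
s_1 = Round(s_0, k_0) = 0xD8
s_2 = Round(s_1, k_1) = 0x57
s_3 = Round(s_2, k_2) = 0xFE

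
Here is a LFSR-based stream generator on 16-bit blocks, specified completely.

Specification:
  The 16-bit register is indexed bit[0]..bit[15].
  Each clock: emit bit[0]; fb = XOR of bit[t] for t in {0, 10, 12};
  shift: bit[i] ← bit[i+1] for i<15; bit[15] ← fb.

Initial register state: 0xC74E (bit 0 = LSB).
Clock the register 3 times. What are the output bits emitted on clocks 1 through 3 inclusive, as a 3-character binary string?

011

reg_0 = 0xC74E
clock 1: out=0, reg = 0xE3A7
clock 2: out=1, reg = 0xF1D3
clock 3: out=1, reg = 0x78E9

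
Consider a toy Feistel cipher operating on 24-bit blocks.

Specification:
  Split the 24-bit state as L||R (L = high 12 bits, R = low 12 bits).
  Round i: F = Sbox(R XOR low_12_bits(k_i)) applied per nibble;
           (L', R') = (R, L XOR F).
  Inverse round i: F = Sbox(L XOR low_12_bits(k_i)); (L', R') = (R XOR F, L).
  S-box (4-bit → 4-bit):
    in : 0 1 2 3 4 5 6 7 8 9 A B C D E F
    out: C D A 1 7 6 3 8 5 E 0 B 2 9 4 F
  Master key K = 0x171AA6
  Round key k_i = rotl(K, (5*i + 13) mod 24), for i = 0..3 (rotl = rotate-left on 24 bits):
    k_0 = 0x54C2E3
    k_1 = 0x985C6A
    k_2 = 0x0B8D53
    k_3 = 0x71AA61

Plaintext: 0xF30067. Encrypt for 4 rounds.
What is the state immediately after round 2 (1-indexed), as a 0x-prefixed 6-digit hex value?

s_0 = plaintext = 0xF30067
s_1 = Round(s_0, k_0) = 0x067567
s_2 = Round(s_1, k_1) = 0x567EAE
s_3 = Round(s_2, k_2) = 0xEAE49E
s_4 = Round(s_3, k_3) = 0x49EA51

0x567EAE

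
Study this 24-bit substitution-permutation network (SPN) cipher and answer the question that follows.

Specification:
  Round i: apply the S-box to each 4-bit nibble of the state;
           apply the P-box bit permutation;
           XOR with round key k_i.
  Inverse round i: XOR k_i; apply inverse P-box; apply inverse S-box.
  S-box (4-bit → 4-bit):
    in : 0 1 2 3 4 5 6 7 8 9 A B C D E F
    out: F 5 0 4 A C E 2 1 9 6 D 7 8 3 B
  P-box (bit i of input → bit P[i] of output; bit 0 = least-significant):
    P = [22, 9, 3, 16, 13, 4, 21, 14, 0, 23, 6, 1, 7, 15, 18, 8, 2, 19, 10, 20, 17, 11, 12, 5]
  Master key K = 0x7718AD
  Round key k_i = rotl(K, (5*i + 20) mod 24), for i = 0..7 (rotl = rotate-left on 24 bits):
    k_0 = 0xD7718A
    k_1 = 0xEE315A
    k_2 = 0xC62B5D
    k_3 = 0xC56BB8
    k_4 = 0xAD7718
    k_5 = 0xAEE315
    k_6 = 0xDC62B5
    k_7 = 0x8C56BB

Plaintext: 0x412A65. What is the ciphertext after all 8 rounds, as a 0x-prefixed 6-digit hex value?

0xEB6318

s_0 = plaintext = 0x412A65
s_1 = Round(s_0, k_0) = 0x763DF6
s_2 = Round(s_1, k_1) = 0xF35F40
s_3 = Round(s_2, k_2) = 0x016466
s_4 = Round(s_3, k_3) = 0x62B486
s_5 = Round(s_4, k_4) = 0x284CB2
s_6 = Round(s_5, k_5) = 0x0E0250
s_7 = Round(s_6, k_6) = 0xB3B919
s_8 = Round(s_7, k_7) = 0xEB6318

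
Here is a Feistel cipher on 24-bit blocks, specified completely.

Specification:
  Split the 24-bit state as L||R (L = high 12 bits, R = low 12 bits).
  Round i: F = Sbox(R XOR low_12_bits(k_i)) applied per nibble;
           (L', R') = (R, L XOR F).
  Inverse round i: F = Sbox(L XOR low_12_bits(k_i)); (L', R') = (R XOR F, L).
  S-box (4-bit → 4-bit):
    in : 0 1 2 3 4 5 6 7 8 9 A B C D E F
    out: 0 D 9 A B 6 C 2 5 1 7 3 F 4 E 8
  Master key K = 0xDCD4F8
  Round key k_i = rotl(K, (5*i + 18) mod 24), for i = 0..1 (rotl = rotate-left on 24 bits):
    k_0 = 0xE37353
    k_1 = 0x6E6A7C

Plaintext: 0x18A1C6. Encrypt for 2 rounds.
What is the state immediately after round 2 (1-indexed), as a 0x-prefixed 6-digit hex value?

s_0 = plaintext = 0x18A1C6
s_1 = Round(s_0, k_0) = 0x1C689C
s_2 = Round(s_1, k_1) = 0x89C826

0x89C826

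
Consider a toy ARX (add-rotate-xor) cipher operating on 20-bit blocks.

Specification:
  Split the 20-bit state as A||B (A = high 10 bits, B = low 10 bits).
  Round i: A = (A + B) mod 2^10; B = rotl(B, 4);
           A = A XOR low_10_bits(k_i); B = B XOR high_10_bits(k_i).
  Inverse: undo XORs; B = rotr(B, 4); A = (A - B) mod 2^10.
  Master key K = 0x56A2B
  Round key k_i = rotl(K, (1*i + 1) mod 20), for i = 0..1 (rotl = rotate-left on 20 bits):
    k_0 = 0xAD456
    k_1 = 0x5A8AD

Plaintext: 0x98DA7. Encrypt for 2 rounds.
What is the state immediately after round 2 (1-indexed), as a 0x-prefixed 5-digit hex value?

s_0 = plaintext = 0x98DA7
s_1 = Round(s_0, k_0) = 0x170C3
s_2 = Round(s_1, k_1) = 0x6C959

0x6C959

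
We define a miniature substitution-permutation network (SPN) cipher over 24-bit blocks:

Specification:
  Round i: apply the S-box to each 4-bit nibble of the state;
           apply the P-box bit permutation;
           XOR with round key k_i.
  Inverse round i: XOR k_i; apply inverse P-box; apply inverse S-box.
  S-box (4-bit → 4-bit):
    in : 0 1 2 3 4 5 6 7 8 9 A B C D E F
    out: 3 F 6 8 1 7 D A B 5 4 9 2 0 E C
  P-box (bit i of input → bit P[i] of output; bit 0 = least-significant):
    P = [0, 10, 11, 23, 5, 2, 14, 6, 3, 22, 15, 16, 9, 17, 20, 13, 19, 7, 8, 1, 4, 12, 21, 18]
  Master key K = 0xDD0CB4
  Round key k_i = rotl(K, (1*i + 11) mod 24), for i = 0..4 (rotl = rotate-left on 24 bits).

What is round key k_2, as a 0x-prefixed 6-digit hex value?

K = 0xDD0CB4
k_0 = rotl(K, (1*0+11) mod 24) = rotl(K, 11) = 0x65A6E8
k_1 = rotl(K, (1*1+11) mod 24) = rotl(K, 12) = 0xCB4DD0
k_2 = rotl(K, (1*2+11) mod 24) = rotl(K, 13) = 0x969BA1

0x969BA1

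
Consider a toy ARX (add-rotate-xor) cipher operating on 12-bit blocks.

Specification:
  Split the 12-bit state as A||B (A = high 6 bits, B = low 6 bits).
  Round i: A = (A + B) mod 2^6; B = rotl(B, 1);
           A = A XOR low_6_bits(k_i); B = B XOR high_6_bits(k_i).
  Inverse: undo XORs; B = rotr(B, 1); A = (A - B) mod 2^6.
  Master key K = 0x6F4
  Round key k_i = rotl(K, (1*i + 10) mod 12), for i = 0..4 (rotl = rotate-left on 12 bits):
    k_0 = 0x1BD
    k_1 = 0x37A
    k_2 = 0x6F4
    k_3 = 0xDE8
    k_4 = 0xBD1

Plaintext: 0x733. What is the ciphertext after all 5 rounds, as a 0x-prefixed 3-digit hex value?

s_0 = plaintext = 0x733
s_1 = Round(s_0, k_0) = 0xCA1
s_2 = Round(s_1, k_1) = 0xA4E
s_3 = Round(s_2, k_2) = 0x0C7
s_4 = Round(s_3, k_3) = 0x8B9
s_5 = Round(s_4, k_4) = 0x29C

0x29C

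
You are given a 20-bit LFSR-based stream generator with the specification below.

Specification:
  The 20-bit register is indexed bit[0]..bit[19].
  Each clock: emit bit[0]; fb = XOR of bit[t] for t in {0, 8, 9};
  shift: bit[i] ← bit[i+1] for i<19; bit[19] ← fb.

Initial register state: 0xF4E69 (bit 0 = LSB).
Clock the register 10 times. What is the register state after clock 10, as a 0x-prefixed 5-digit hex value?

reg_0 = 0xF4E69
clock 1: out=1, reg = 0x7A734
clock 2: out=0, reg = 0x3D39A
clock 3: out=0, reg = 0x1E9CD
clock 4: out=1, reg = 0x0F4E6
clock 5: out=0, reg = 0x07A73
clock 6: out=1, reg = 0x03D39
clock 7: out=1, reg = 0x01E9C
clock 8: out=0, reg = 0x80F4E
clock 9: out=0, reg = 0x407A7
clock 10: out=1, reg = 0xA03D3

0xA03D3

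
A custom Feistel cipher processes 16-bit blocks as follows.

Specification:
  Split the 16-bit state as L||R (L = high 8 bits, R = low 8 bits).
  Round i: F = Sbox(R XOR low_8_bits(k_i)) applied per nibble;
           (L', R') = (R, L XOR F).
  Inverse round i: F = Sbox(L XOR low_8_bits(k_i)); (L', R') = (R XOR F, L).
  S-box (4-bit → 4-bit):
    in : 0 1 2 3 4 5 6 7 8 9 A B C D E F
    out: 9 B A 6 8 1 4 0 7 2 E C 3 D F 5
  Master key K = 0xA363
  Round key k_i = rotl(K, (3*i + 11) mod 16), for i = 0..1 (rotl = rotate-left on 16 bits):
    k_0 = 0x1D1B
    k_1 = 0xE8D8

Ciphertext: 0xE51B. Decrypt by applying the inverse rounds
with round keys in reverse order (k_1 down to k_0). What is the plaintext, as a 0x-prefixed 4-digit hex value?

s_0 = ciphertext = 0xE51B
s_1 = InvRound(s_0, k_1) = 0x76E5
s_2 = InvRound(s_1, k_0) = 0xA876

0xA876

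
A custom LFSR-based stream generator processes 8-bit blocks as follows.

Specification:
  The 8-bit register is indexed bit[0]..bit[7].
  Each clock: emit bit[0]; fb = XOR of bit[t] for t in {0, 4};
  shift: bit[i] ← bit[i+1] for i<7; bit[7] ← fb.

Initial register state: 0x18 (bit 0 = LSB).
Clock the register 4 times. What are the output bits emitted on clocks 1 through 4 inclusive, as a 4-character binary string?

0001

reg_0 = 0x18
clock 1: out=0, reg = 0x8C
clock 2: out=0, reg = 0x46
clock 3: out=0, reg = 0x23
clock 4: out=1, reg = 0x91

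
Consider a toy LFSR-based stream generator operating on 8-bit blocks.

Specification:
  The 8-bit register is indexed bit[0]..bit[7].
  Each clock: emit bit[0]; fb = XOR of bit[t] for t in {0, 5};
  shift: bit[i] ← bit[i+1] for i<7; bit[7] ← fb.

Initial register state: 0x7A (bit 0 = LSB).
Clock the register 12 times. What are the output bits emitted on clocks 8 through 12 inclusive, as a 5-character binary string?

reg_0 = 0x7A
clock 1: out=0, reg = 0xBD
clock 2: out=1, reg = 0x5E
clock 3: out=0, reg = 0x2F
clock 4: out=1, reg = 0x17
clock 5: out=1, reg = 0x8B
clock 6: out=1, reg = 0xC5
clock 7: out=1, reg = 0xE2
clock 8: out=0, reg = 0xF1
clock 9: out=1, reg = 0x78
clock 10: out=0, reg = 0xBC
clock 11: out=0, reg = 0xDE
clock 12: out=0, reg = 0x6F

01000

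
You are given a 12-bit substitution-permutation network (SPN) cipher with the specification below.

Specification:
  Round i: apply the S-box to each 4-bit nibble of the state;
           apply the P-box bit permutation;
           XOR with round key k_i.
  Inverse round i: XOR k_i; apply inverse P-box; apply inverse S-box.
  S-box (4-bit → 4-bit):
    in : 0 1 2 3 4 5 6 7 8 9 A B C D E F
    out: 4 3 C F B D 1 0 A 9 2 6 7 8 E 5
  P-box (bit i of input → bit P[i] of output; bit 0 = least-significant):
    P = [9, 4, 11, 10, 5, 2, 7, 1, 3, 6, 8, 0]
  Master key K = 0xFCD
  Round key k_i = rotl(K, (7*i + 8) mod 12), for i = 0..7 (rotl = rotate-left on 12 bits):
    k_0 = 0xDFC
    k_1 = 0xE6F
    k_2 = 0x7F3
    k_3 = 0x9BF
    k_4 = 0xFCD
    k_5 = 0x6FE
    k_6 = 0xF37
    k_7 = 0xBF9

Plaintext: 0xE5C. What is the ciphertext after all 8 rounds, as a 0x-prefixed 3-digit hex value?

s_0 = plaintext = 0xE5C
s_1 = Round(s_0, k_0) = 0x60F
s_2 = Round(s_1, k_1) = 0x4E7
s_3 = Round(s_2, k_2) = 0x73C
s_4 = Round(s_3, k_3) = 0x309
s_5 = Round(s_4, k_4) = 0x804
s_6 = Round(s_5, k_5) = 0x02F
s_7 = Round(s_6, k_6) = 0x4B5
s_8 = Round(s_7, k_7) = 0x534

0x534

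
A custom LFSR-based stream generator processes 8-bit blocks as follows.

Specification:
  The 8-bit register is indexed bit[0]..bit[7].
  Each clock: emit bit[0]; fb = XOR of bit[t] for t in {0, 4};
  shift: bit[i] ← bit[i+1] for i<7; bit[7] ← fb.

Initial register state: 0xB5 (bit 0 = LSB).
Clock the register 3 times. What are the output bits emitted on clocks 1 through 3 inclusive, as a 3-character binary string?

101

reg_0 = 0xB5
clock 1: out=1, reg = 0x5A
clock 2: out=0, reg = 0xAD
clock 3: out=1, reg = 0xD6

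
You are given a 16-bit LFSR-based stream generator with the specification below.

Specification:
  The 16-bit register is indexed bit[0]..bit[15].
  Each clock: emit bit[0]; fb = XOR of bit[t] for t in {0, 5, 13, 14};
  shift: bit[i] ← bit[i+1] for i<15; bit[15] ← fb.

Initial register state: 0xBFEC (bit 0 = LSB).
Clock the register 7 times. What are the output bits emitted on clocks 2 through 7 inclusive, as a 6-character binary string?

011011

reg_0 = 0xBFEC
clock 1: out=0, reg = 0x5FF6
clock 2: out=0, reg = 0x2FFB
clock 3: out=1, reg = 0x97FD
clock 4: out=1, reg = 0x4BFE
clock 5: out=0, reg = 0x25FF
clock 6: out=1, reg = 0x92FF
clock 7: out=1, reg = 0x497F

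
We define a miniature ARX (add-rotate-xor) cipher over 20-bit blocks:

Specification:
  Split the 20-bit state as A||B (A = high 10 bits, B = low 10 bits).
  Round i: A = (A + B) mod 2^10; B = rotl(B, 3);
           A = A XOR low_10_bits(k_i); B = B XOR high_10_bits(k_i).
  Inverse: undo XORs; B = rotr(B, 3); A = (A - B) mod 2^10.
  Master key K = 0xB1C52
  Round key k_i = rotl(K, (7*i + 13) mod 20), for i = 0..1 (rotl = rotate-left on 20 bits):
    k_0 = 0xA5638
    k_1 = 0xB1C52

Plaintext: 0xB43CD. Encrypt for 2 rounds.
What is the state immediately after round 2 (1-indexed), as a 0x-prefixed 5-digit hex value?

s_0 = plaintext = 0xB43CD
s_1 = Round(s_0, k_0) = 0x294FA
s_2 = Round(s_1, k_1) = 0x73516

0x73516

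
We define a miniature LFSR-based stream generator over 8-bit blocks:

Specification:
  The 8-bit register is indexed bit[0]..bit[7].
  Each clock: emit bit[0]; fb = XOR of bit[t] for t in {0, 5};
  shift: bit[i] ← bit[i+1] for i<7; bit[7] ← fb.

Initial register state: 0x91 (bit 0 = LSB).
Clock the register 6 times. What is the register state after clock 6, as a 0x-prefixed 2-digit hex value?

0xF6

reg_0 = 0x91
clock 1: out=1, reg = 0xC8
clock 2: out=0, reg = 0x64
clock 3: out=0, reg = 0xB2
clock 4: out=0, reg = 0xD9
clock 5: out=1, reg = 0xEC
clock 6: out=0, reg = 0xF6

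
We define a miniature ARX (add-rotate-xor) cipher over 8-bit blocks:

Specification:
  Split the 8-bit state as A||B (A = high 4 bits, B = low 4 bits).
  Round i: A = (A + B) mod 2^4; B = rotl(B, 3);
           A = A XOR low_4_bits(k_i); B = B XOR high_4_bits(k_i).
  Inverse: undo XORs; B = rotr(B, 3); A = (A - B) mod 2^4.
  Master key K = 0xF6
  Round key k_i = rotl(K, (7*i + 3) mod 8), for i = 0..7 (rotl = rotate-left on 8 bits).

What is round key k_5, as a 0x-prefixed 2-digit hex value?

0xBD

K = 0xF6
k_0 = rotl(K, (7*0+3) mod 8) = rotl(K, 3) = 0xB7
k_1 = rotl(K, (7*1+3) mod 8) = rotl(K, 2) = 0xDB
k_2 = rotl(K, (7*2+3) mod 8) = rotl(K, 1) = 0xED
k_3 = rotl(K, (7*3+3) mod 8) = rotl(K, 0) = 0xF6
k_4 = rotl(K, (7*4+3) mod 8) = rotl(K, 7) = 0x7B
k_5 = rotl(K, (7*5+3) mod 8) = rotl(K, 6) = 0xBD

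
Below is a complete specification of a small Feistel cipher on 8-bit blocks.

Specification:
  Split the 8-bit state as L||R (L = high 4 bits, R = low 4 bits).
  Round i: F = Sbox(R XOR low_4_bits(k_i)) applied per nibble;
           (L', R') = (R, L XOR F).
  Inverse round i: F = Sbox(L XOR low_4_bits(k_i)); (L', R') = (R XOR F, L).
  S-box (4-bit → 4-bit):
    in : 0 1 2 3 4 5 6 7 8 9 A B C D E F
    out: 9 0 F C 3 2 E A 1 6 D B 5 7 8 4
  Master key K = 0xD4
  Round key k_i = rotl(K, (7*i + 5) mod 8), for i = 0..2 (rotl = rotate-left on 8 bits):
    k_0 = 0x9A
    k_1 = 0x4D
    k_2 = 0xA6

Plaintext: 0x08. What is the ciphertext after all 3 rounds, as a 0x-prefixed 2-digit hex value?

s_0 = plaintext = 0x08
s_1 = Round(s_0, k_0) = 0x8F
s_2 = Round(s_1, k_1) = 0xF7
s_3 = Round(s_2, k_2) = 0x7F

0x7F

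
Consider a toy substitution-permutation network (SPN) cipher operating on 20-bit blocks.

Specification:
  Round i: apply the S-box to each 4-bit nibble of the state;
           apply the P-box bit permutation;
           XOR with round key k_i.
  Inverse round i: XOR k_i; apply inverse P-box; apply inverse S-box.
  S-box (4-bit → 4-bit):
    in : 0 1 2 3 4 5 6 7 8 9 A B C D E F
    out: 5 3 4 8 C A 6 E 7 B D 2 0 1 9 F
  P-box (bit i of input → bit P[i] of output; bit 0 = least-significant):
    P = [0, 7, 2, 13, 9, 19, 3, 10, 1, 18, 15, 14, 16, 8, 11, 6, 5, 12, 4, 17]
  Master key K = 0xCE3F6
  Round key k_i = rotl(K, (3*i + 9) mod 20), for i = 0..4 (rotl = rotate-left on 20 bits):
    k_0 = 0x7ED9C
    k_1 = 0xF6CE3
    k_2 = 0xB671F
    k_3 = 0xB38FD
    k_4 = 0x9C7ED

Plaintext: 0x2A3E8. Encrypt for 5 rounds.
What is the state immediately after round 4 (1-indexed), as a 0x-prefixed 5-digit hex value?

s_0 = plaintext = 0x2A3E8
s_1 = Round(s_0, k_0) = 0x6A349
s_2 = Round(s_1, k_1) = 0xE103A
s_3 = Round(s_2, k_2) = 0x8C238
s_4 = Round(s_3, k_3) = 0xBAC48
s_5 = Round(s_4, k_4) = 0x8DB20

0xBAC48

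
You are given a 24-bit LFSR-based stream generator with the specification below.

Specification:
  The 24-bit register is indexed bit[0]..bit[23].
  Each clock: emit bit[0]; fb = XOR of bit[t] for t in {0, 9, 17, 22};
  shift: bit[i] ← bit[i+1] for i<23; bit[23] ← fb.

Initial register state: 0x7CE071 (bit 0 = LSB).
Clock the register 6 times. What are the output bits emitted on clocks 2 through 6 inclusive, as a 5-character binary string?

reg_0 = 0x7CE071
clock 1: out=1, reg = 0x3E7038
clock 2: out=0, reg = 0x9F381C
clock 3: out=0, reg = 0xCF9C0E
clock 4: out=0, reg = 0x67CE07
clock 5: out=1, reg = 0x33E703
clock 6: out=1, reg = 0x99F381

00011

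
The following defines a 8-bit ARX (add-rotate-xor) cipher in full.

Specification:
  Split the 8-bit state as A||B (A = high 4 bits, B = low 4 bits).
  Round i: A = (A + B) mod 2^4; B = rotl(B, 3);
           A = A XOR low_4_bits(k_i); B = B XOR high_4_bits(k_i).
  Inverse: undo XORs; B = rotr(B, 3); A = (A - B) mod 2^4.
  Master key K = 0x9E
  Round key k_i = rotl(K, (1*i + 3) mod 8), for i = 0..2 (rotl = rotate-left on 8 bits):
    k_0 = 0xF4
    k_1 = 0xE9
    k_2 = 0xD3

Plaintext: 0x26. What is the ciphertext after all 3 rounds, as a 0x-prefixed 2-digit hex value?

0xA9

s_0 = plaintext = 0x26
s_1 = Round(s_0, k_0) = 0xCC
s_2 = Round(s_1, k_1) = 0x18
s_3 = Round(s_2, k_2) = 0xA9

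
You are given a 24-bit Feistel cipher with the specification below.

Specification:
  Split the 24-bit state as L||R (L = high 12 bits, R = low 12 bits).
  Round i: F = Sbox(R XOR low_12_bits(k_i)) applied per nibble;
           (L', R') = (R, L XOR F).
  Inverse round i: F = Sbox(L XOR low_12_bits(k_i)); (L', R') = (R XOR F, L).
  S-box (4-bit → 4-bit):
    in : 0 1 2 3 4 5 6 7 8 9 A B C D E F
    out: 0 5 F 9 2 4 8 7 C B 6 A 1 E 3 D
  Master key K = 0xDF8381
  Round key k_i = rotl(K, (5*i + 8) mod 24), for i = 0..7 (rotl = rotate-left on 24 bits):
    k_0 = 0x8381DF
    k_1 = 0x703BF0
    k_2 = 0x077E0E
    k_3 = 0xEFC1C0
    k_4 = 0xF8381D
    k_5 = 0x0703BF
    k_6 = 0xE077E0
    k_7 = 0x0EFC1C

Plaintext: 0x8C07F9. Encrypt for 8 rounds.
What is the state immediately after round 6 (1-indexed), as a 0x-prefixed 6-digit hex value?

s_0 = plaintext = 0x8C07F9
s_1 = Round(s_0, k_0) = 0x7F9038
s_2 = Round(s_1, k_1) = 0x038DE5
s_3 = Round(s_2, k_2) = 0xDE5902
s_4 = Round(s_3, k_3) = 0x9021FA
s_5 = Round(s_4, k_4) = 0x1FA235
s_6 = Round(s_5, k_5) = 0x23543C
s_7 = Round(s_6, k_6) = 0x43CBD4
s_8 = Round(s_7, k_7) = 0xBD4320

0x23543C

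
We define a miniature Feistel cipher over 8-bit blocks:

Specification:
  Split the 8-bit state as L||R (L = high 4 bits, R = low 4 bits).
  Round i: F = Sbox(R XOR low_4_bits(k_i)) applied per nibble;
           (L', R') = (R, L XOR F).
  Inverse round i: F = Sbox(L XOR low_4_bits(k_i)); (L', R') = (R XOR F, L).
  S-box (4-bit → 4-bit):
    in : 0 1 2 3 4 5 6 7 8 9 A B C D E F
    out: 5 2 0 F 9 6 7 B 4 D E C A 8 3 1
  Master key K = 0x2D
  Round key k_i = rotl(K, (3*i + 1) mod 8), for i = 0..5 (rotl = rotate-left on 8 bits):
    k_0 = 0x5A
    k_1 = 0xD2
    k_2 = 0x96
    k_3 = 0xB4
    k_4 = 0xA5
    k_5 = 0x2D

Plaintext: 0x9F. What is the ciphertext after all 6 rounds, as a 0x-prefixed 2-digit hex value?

0xC8

s_0 = plaintext = 0x9F
s_1 = Round(s_0, k_0) = 0xFF
s_2 = Round(s_1, k_1) = 0xF7
s_3 = Round(s_2, k_2) = 0x7D
s_4 = Round(s_3, k_3) = 0xDA
s_5 = Round(s_4, k_4) = 0xAC
s_6 = Round(s_5, k_5) = 0xC8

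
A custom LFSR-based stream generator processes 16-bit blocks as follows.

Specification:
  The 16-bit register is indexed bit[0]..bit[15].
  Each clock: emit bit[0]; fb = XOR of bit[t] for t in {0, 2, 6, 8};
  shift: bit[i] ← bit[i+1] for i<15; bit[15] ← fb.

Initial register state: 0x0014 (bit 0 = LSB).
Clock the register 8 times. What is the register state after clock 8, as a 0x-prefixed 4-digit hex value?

reg_0 = 0x0014
clock 1: out=0, reg = 0x800A
clock 2: out=0, reg = 0x4005
clock 3: out=1, reg = 0x2002
clock 4: out=0, reg = 0x1001
clock 5: out=1, reg = 0x8800
clock 6: out=0, reg = 0x4400
clock 7: out=0, reg = 0x2200
clock 8: out=0, reg = 0x1100

0x1100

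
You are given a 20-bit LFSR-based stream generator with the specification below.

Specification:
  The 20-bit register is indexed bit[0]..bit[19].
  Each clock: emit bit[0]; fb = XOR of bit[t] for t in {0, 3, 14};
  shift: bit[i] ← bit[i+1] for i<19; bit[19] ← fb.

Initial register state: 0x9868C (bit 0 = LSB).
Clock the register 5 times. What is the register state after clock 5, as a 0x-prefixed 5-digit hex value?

0xDCC34

reg_0 = 0x9868C
clock 1: out=0, reg = 0xCC346
clock 2: out=0, reg = 0xE61A3
clock 3: out=1, reg = 0x730D1
clock 4: out=1, reg = 0xB9868
clock 5: out=0, reg = 0xDCC34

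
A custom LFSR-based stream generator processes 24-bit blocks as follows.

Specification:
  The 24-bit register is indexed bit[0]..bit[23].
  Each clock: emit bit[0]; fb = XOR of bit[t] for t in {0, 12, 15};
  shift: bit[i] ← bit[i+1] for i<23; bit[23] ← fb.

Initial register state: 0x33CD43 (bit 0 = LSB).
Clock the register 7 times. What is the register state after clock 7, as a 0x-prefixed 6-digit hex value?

reg_0 = 0x33CD43
clock 1: out=1, reg = 0x19E6A1
clock 2: out=1, reg = 0x0CF350
clock 3: out=0, reg = 0x0679A8
clock 4: out=0, reg = 0x833CD4
clock 5: out=0, reg = 0xC19E6A
clock 6: out=0, reg = 0x60CF35
clock 7: out=1, reg = 0x30679A

0x30679A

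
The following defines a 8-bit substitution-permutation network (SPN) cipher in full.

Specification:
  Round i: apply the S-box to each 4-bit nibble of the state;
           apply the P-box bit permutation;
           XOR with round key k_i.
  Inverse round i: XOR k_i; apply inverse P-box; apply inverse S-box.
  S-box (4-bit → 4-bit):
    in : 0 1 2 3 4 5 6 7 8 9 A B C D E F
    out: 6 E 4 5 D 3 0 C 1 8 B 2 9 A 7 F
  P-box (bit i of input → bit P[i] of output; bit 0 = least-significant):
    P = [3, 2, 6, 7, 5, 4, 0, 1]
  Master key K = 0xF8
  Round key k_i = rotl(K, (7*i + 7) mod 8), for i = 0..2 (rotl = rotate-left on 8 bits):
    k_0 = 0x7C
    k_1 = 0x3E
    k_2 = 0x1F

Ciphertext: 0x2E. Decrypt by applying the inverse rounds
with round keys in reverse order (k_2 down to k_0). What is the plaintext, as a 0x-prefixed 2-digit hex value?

0x64

s_0 = ciphertext = 0x2E
s_1 = InvRound(s_0, k_2) = 0xE6
s_2 = InvRound(s_1, k_1) = 0xB4
s_3 = InvRound(s_2, k_0) = 0x64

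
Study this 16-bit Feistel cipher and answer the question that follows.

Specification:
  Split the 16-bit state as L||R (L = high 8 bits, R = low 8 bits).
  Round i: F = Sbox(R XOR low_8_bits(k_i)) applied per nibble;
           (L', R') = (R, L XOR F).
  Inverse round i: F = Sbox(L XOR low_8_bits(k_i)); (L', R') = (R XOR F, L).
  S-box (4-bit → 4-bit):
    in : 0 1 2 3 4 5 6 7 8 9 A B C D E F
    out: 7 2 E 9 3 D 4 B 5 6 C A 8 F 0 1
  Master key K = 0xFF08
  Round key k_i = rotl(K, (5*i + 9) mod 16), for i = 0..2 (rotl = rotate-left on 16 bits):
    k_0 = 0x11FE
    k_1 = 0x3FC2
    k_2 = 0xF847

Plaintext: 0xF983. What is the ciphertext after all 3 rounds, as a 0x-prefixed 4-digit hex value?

s_0 = plaintext = 0xF983
s_1 = Round(s_0, k_0) = 0x8346
s_2 = Round(s_1, k_1) = 0x46D0
s_3 = Round(s_2, k_2) = 0xD02D

0xD02D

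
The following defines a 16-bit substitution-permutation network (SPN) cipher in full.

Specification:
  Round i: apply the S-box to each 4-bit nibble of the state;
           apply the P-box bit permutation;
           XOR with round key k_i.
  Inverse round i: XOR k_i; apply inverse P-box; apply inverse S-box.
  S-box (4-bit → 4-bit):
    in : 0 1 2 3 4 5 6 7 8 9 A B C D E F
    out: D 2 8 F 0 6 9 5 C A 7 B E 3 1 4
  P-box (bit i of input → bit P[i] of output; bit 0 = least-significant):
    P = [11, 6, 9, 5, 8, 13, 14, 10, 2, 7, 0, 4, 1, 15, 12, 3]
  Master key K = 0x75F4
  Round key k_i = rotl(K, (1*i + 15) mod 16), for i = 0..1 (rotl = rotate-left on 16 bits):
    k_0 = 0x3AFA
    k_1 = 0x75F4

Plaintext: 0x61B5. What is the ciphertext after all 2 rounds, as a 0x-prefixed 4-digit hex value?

s_0 = plaintext = 0x61B5
s_1 = Round(s_0, k_0) = 0x1D30
s_2 = Round(s_1, k_1) = 0x9A50

0x9A50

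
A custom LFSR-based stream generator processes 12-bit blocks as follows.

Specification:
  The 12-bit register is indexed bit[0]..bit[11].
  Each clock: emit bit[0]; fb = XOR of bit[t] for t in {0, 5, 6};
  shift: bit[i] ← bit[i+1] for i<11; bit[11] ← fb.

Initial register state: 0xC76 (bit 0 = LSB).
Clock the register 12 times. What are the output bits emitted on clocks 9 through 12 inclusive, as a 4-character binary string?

reg_0 = 0xC76
clock 1: out=0, reg = 0x63B
clock 2: out=1, reg = 0x31D
clock 3: out=1, reg = 0x98E
clock 4: out=0, reg = 0x4C7
clock 5: out=1, reg = 0x263
clock 6: out=1, reg = 0x931
clock 7: out=1, reg = 0x498
clock 8: out=0, reg = 0x24C
clock 9: out=0, reg = 0x926
clock 10: out=0, reg = 0xC93
clock 11: out=1, reg = 0xE49
clock 12: out=1, reg = 0x724

0011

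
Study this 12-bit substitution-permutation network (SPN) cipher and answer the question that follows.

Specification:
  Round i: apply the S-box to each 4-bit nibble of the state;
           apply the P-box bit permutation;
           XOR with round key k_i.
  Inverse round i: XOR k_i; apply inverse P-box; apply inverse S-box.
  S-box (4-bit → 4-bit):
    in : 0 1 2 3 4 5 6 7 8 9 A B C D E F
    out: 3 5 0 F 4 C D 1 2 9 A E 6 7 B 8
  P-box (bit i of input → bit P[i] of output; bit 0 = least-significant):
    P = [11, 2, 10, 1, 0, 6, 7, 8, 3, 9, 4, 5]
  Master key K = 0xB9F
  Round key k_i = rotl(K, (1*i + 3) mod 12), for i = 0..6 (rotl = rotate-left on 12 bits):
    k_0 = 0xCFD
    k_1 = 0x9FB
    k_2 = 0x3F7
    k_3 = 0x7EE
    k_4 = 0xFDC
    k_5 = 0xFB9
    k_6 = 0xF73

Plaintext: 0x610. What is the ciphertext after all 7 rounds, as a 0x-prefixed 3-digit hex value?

0xDF0

s_0 = plaintext = 0x610
s_1 = Round(s_0, k_0) = 0x440
s_2 = Round(s_1, k_1) = 0x16F
s_3 = Round(s_2, k_2) = 0x26C
s_4 = Round(s_3, k_3) = 0x26B
s_5 = Round(s_4, k_4) = 0xA5B
s_6 = Round(s_5, k_5) = 0x81F
s_7 = Round(s_6, k_6) = 0xDF0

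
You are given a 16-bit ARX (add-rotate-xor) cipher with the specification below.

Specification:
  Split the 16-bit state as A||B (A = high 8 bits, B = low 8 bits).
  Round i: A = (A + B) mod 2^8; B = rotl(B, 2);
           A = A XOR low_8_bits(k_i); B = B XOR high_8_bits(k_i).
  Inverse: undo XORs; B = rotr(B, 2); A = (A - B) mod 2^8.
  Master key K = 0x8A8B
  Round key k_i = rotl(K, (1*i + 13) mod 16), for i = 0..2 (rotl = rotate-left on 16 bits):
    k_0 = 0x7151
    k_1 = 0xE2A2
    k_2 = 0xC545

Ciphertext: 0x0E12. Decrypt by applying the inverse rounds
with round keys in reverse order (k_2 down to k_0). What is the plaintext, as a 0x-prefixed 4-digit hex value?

s_0 = ciphertext = 0x0E12
s_1 = InvRound(s_0, k_2) = 0x56F5
s_2 = InvRound(s_1, k_1) = 0x2FC5
s_3 = InvRound(s_2, k_0) = 0x512D

0x512D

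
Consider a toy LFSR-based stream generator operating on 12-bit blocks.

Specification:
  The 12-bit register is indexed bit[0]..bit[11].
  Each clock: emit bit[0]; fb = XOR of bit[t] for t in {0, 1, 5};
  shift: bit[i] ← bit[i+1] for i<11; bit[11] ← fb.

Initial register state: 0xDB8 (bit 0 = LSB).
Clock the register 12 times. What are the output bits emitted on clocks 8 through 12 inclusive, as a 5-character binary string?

11011

reg_0 = 0xDB8
clock 1: out=0, reg = 0xEDC
clock 2: out=0, reg = 0x76E
clock 3: out=0, reg = 0x3B7
clock 4: out=1, reg = 0x9DB
clock 5: out=1, reg = 0x4ED
clock 6: out=1, reg = 0x276
clock 7: out=0, reg = 0x13B
clock 8: out=1, reg = 0x89D
clock 9: out=1, reg = 0xC4E
clock 10: out=0, reg = 0xE27
clock 11: out=1, reg = 0xF13
clock 12: out=1, reg = 0x789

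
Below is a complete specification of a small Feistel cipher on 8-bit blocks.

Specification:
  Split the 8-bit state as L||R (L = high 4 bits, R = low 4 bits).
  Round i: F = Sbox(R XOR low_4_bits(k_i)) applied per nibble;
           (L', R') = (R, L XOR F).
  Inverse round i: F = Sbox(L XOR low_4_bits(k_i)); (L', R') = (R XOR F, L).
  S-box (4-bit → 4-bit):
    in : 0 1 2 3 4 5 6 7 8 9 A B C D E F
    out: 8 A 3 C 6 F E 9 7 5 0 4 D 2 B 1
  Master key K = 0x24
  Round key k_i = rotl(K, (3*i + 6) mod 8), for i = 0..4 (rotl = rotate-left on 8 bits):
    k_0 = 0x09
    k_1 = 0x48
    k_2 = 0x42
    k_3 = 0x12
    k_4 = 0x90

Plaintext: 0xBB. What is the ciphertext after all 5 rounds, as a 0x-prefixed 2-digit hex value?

s_0 = plaintext = 0xBB
s_1 = Round(s_0, k_0) = 0xB8
s_2 = Round(s_1, k_1) = 0x83
s_3 = Round(s_2, k_2) = 0x32
s_4 = Round(s_3, k_3) = 0x2B
s_5 = Round(s_4, k_4) = 0xB6

0xB6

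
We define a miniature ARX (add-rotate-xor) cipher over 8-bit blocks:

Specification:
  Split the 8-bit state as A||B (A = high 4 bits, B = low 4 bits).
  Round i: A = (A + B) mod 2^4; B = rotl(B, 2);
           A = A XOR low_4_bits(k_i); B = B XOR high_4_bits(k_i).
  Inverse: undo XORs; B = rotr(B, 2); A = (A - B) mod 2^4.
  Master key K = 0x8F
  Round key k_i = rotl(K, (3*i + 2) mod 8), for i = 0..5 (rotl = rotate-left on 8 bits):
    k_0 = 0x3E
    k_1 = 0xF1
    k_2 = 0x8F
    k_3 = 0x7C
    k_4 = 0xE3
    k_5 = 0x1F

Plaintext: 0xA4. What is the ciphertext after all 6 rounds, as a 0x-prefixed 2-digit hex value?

0xE8

s_0 = plaintext = 0xA4
s_1 = Round(s_0, k_0) = 0x02
s_2 = Round(s_1, k_1) = 0x37
s_3 = Round(s_2, k_2) = 0x55
s_4 = Round(s_3, k_3) = 0x62
s_5 = Round(s_4, k_4) = 0xB6
s_6 = Round(s_5, k_5) = 0xE8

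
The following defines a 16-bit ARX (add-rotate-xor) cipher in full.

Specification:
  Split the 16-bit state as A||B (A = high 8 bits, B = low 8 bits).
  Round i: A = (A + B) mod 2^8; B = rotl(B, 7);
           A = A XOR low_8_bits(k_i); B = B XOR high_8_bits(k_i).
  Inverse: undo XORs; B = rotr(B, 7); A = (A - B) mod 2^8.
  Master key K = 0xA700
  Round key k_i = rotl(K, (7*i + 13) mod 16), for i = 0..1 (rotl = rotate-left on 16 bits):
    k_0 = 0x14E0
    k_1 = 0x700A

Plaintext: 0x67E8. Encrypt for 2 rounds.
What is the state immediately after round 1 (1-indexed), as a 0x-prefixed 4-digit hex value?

s_0 = plaintext = 0x67E8
s_1 = Round(s_0, k_0) = 0xAF60
s_2 = Round(s_1, k_1) = 0x0540

0xAF60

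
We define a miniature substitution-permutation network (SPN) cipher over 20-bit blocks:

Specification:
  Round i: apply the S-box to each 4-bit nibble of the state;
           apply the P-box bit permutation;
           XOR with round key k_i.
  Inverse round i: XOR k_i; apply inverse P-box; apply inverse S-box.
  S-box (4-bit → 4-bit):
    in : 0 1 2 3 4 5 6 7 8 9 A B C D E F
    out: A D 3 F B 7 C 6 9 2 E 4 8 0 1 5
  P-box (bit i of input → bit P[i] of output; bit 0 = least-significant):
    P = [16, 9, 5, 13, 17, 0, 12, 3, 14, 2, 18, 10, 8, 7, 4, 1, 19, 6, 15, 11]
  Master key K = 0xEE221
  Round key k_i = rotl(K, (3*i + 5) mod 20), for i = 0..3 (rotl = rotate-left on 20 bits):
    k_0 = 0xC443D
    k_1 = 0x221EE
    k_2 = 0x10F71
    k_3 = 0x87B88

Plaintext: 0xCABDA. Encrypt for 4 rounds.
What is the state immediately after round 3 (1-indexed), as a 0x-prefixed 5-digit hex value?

s_0 = plaintext = 0xCABDA
s_1 = Round(s_0, k_0) = 0x86E8F
s_2 = Round(s_1, k_1) = 0x969D4
s_3 = Round(s_2, k_2) = 0x02D27
s_4 = Round(s_3, k_3) = 0xA7069

0x02D27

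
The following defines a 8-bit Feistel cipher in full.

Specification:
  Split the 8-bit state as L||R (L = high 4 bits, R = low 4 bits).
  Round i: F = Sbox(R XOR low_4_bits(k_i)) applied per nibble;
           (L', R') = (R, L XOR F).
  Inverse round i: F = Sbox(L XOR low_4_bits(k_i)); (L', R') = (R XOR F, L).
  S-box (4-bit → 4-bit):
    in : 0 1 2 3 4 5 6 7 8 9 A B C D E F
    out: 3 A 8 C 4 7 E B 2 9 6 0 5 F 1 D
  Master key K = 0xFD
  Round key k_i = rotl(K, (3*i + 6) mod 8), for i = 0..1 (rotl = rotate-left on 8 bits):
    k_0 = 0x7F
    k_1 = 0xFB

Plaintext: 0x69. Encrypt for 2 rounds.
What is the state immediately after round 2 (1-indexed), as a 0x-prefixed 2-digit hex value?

0x85

s_0 = plaintext = 0x69
s_1 = Round(s_0, k_0) = 0x98
s_2 = Round(s_1, k_1) = 0x85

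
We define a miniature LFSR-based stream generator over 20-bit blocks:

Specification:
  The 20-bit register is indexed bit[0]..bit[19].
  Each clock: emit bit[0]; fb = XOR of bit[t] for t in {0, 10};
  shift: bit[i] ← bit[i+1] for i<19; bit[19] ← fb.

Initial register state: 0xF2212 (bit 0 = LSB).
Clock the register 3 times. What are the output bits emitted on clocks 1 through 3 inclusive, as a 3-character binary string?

reg_0 = 0xF2212
clock 1: out=0, reg = 0x79109
clock 2: out=1, reg = 0xBC884
clock 3: out=0, reg = 0x5E442

010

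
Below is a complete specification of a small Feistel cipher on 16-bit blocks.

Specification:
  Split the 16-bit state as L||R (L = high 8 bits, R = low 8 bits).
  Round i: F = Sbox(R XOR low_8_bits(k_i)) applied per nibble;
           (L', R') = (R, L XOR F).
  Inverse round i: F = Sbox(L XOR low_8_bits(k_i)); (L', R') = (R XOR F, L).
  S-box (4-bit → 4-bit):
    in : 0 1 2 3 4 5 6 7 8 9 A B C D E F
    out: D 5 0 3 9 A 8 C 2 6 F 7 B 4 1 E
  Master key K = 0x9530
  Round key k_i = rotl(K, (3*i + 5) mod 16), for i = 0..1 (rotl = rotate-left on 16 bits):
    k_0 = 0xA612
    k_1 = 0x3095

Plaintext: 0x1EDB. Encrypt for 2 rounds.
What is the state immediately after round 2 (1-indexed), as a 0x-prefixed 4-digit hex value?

0xA8EF

s_0 = plaintext = 0x1EDB
s_1 = Round(s_0, k_0) = 0xDBA8
s_2 = Round(s_1, k_1) = 0xA8EF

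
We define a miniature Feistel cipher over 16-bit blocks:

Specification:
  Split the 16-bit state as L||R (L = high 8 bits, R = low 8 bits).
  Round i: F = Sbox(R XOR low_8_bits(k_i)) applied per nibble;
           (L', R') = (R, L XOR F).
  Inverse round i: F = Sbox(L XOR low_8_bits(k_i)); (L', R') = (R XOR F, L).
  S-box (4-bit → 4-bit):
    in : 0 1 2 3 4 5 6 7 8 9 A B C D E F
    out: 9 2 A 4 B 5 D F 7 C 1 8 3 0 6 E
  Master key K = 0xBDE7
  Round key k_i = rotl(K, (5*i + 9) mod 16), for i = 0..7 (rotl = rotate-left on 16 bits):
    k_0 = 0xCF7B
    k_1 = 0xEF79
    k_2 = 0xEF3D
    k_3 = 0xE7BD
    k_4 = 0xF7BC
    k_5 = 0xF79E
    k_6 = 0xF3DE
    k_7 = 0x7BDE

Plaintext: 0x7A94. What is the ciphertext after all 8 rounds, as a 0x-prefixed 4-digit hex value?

s_0 = plaintext = 0x7A94
s_1 = Round(s_0, k_0) = 0x9414
s_2 = Round(s_1, k_1) = 0x1444
s_3 = Round(s_2, k_2) = 0x44E8
s_4 = Round(s_3, k_3) = 0xE811
s_5 = Round(s_4, k_4) = 0x11F8
s_6 = Round(s_5, k_5) = 0xF8CC
s_7 = Round(s_6, k_6) = 0xCCD2
s_8 = Round(s_7, k_7) = 0xD25F

0xD25F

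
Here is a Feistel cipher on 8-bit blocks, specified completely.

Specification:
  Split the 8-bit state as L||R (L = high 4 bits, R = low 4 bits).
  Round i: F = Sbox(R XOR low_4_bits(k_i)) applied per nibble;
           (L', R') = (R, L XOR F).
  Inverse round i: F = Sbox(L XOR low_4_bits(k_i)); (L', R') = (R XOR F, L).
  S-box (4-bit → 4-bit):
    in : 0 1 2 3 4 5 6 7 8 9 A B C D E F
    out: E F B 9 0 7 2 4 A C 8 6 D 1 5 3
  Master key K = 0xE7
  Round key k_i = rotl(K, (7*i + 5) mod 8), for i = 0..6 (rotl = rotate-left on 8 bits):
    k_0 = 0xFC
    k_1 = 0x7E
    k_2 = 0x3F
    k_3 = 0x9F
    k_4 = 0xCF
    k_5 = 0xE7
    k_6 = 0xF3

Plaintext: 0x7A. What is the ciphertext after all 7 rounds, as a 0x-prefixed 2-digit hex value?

s_0 = plaintext = 0x7A
s_1 = Round(s_0, k_0) = 0xA5
s_2 = Round(s_1, k_1) = 0x5C
s_3 = Round(s_2, k_2) = 0xCC
s_4 = Round(s_3, k_3) = 0xC5
s_5 = Round(s_4, k_4) = 0x54
s_6 = Round(s_5, k_5) = 0x4C
s_7 = Round(s_6, k_6) = 0xC7

0xC7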